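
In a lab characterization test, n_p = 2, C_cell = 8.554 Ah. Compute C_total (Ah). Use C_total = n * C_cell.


Parallel capacities add: 2 * 8.554 Ah = 17.108 Ah

17.108 Ah


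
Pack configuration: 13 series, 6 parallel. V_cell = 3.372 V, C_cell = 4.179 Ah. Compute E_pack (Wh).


V_pack = 13 * 3.372 = 43.836 V
C_pack = 6 * 4.179 = 25.074 Ah
E = V_pack * C_pack = 43.836 * 25.074 = 1099 Wh

1099 Wh


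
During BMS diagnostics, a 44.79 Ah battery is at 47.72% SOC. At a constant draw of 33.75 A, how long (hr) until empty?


Step 1: remaining = SOC/100 * C_total = 47.72/100 * 44.79 = 21.374 Ah
Step 2: t = remaining / I = 21.374 / 33.75 = 0.6333 hr

0.6333 hr


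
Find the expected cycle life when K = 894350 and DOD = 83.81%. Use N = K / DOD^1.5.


DOD^1.5 = 767.26
N = K / DOD^1.5 = 894350 / 767.26 = 1166

1166 cycles


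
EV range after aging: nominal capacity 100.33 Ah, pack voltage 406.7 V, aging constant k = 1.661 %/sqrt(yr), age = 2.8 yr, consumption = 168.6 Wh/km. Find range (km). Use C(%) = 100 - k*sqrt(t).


Step 1: capacity retention = 100 - 1.661 * sqrt(2.8) = 100 - 1.661 * 1.6733 = 97.221%
Step 2: C_now = 100.33 * 97.221/100 = 97.542 Ah
Step 3: E_pack = V * C_now = 406.7 * 97.542 = 39670 Wh
Step 4: range = E_pack / consumption = 39670 / 168.6 = 235.3 km

235.3 km


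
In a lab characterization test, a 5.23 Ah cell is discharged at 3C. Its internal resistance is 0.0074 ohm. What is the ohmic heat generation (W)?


Step 1: I = C_rate * capacity = 3 * 5.23 = 15.69 A
Step 2: Q = I^2 * R = 15.69^2 * 0.0074 = 246.18 * 0.0074 = 1.822 W

1.822 W


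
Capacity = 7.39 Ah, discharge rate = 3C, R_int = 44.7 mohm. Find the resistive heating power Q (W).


Convert: R = 44.7 mohm = 0.0447 ohm
Step 1: I = C_rate * capacity = 3 * 7.39 = 22.17 A
Step 2: Q = I^2 * R = 22.17^2 * 0.0447 = 491.51 * 0.0447 = 21.97 W

21.97 W


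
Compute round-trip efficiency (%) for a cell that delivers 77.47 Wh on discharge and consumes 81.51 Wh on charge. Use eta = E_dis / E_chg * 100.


eta_e = E_dis / E_chg * 100 = 77.47 / 81.51 * 100 = 95.04%

95.04%


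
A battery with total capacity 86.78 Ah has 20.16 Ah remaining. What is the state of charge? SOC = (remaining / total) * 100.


SOC% = 20.16 / 86.78 * 100 = 23.23%

23.23%


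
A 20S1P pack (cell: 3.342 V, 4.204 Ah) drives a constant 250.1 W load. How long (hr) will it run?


Step 1: E_pack = Ns * V_cell * Np * C_cell = 20 * 3.342 * 1 * 4.204 = 281 Wh
Step 2: t = E_pack / P = 281 / 250.1 = 1.124 hr

1.124 hr


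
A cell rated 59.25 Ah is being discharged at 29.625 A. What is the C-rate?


C_rate = I / capacity = 29.625 / 59.25 = 0.5C

0.5C


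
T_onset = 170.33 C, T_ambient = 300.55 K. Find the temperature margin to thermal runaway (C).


Convert: T_ambient = 300.55 K = 27.4 C
margin = 170.33 - 27.4 = 142.93 C

142.93 C


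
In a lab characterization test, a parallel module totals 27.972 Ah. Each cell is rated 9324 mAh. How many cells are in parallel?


Convert: C_cell = 9324 mAh = 9.324 Ah
n = C_total / C_cell = 27.972 / 9.324 = 3

3


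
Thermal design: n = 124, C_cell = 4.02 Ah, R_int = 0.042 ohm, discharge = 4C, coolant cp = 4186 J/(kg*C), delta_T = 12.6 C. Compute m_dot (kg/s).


Step 1: I = 4 * 4.02 = 16.08 A
Step 2: Q_cell = I^2 * R = 16.08^2 * 0.042 = 10.86 W
Step 3: Q_total = 124 * 10.86 = 1346.6 W
Step 4: m_dot = Q_total / (cp * dT) = 1346.6 / (4186 * 12.6) = 0.02553 kg/s

0.02553 kg/s


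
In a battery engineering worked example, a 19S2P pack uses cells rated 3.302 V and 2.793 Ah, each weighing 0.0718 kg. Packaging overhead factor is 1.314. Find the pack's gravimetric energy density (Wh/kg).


Step 1: V_pack = 19 * 3.302 = 62.738 V
Step 2: C_pack = 2 * 2.793 = 5.586 Ah
Step 3: E_pack = V_pack * C_pack = 62.738 * 5.586 = 350.45 Wh
Step 4: m_pack = 19 * 2 * 0.0718 * 1.314 = 3.5851 kg
Step 5: ED = E_pack / m_pack = 350.45 / 3.5851 = 97.75 Wh/kg

97.75 Wh/kg


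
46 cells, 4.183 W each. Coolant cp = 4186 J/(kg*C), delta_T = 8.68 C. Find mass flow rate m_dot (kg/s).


Step 1: Total heat Q = 46 * 4.183 W = 192.42 W
Step 2: denom = cp * dT = 4186 * 8.68 = 36334
Step 3: m_dot = 192.42 / 36334 = 0.005296 kg/s

0.005296 kg/s


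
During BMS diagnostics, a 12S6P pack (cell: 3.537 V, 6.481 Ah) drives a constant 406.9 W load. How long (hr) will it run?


Step 1: E_pack = Ns * V_cell * Np * C_cell = 12 * 3.537 * 6 * 6.481 = 1650.5 Wh
Step 2: t = E_pack / P = 1650.5 / 406.9 = 4.056 hr

4.056 hr


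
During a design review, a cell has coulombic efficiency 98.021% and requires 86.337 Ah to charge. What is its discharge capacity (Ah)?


Q_dis = eta/100 * Q_chg = 98.021/100 * 86.337 = 84.63 Ah

84.63 Ah


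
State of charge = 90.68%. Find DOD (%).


DOD = 100 - SOC = 100 - 90.68 = 9.32%

9.32%


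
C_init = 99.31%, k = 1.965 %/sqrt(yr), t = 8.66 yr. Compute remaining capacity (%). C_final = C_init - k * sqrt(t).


Step 1: sqrt(8.66 yr) = 2.9428
Step 2: drop = 1.965 * 2.9428 = 5.7826
Step 3: C_final = 99.31 - 5.7826 = 93.53%

93.53%


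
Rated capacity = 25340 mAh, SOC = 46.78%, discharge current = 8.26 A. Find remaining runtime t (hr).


Convert: C_total = 25340 mAh = 25.34 Ah
Step 1: remaining = SOC/100 * C_total = 46.78/100 * 25.34 = 11.854 Ah
Step 2: t = remaining / I = 11.854 / 8.26 = 1.435 hr

1.435 hr


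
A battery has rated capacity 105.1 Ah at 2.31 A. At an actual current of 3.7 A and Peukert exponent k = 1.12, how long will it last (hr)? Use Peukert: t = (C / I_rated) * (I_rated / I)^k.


t_rated = C / I_rated = 105.1 / 2.31 = 45.498 hr
(I_rated/I)^k = (0.62432)^1.12 = 0.59001
t = t_rated * (I_rated/I)^k = 45.498 * 0.59001 = 26.84 hr

26.84 hr


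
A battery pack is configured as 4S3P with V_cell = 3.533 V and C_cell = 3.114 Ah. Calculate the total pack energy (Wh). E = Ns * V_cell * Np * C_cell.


V_pack = 4 * 3.533 = 14.132 V
C_pack = 3 * 3.114 = 9.342 Ah
E = V_pack * C_pack = 14.132 * 9.342 = 132.0 Wh

132.0 Wh


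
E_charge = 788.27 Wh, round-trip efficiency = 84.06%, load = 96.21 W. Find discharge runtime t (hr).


Step 1: E_discharge = eta/100 * E_charge = 84.06/100 * 788.27 = 662.62 Wh
Step 2: t = E_discharge / P = 662.62 / 96.21 = 6.887 hr

6.887 hr


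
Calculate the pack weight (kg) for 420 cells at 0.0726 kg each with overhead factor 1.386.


m_pack = n * m_cell * overhead = 420 * 0.0726 * 1.386 = 42.26 kg

42.26 kg


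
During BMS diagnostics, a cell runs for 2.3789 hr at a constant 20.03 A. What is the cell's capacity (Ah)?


C = I * t = 20.03 * 2.3789 = 47.65 Ah

47.65 Ah


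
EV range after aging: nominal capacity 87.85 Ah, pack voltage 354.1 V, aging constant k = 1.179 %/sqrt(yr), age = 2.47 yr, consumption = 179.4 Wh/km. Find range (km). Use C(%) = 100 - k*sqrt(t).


Step 1: capacity retention = 100 - 1.179 * sqrt(2.47) = 100 - 1.179 * 1.5716 = 98.147%
Step 2: C_now = 87.85 * 98.147/100 = 86.222 Ah
Step 3: E_pack = V * C_now = 354.1 * 86.222 = 30531 Wh
Step 4: range = E_pack / consumption = 30531 / 179.4 = 170.2 km

170.2 km


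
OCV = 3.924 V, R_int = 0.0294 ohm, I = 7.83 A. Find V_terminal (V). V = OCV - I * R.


V = OCV - I*R = 3.924 - 7.83 * 0.0294 = 3.694 V

3.694 V


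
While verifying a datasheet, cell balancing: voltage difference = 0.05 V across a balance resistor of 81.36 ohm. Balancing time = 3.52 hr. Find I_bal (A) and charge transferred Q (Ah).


I_bal = dV / R = 0.05 / 81.36 = 6.1455e-04 A
Q = I_bal * t = 6.1455e-04 * 3.52 = 0.002163 Ah

I=6.1455e-04 A, Q=0.002163 Ah


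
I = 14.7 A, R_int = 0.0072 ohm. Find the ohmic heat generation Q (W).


I^2 = 216.09
Q = 216.09 * 0.0072 = 1.556 W

1.556 W


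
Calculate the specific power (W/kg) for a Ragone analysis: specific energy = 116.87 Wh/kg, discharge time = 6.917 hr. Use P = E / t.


Specific power = 116.87 Wh/kg / 6.917 hr = 16.90 W/kg

16.90 W/kg


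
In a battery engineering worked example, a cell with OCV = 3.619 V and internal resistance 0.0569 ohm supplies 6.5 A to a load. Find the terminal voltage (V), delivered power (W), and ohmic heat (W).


Step 1: V_terminal = OCV - I*R = 3.619 - 6.5 * 0.0569 = 3.2492 V
Step 2: P_out = V_terminal * I = 3.2492 * 6.5 = 21.12 W
Step 3: Q = I^2 * R = 6.5^2 * 0.0569 = 2.404 W

V=3.2492 V, P=21.12 W, Q=2.404 W


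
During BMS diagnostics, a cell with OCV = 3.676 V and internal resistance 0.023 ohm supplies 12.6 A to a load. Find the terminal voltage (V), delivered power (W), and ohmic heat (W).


Step 1: V_terminal = OCV - I*R = 3.676 - 12.6 * 0.023 = 3.3862 V
Step 2: P_out = V_terminal * I = 3.3862 * 12.6 = 42.67 W
Step 3: Q = I^2 * R = 12.6^2 * 0.023 = 3.651 W

V=3.3862 V, P=42.67 W, Q=3.651 W


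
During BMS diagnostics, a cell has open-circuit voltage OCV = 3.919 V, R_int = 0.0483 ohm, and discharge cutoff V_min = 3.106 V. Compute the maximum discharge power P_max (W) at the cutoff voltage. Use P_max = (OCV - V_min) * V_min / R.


P_max = (OCV - V_min) * V_min / R = (3.919 - 3.106) * 3.106 / 0.0483 = 0.813 * 3.106 / 0.0483 = 52.28 W

52.28 W


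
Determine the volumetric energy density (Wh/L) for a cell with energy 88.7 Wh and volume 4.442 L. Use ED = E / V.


ED = E / V = 88.7 / 4.442 = 19.97 Wh/L

19.97 Wh/L


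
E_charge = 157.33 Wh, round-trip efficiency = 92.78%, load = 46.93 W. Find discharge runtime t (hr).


Step 1: E_discharge = eta/100 * E_charge = 92.78/100 * 157.33 = 145.97 Wh
Step 2: t = E_discharge / P = 145.97 / 46.93 = 3.110 hr

3.110 hr


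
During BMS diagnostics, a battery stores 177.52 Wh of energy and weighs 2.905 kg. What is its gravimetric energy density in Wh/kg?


Specific energy = 177.52 Wh / 2.905 kg = 61.11 Wh/kg

61.11 Wh/kg


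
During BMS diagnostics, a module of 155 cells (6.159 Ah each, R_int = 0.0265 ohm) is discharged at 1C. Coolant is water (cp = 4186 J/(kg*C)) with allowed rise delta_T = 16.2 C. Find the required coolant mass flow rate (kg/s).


Step 1: I = 1 * 6.159 = 6.159 A
Step 2: Q_cell = I^2 * R = 6.159^2 * 0.0265 = 1.0052 W
Step 3: Q_total = 155 * 1.0052 = 155.81 W
Step 4: m_dot = Q_total / (cp * dT) = 155.81 / (4186 * 16.2) = 0.002298 kg/s

0.002298 kg/s


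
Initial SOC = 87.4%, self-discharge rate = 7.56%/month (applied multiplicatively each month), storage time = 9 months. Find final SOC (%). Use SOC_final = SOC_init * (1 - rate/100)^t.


decay = (1 - 7.56/100)^9 = 0.49288
SOC_final = 87.4 * 0.49288 = 43.08%

43.08%


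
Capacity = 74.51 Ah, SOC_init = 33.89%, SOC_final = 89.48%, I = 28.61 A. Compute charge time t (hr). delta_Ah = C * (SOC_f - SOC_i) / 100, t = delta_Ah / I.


Step 1: dSOC = 89.48% - 33.89% = 55.59%
Step 2: delta_Ah = 74.51 * 55.59 / 100 = 41.42 Ah
Step 3: t = 41.42 / 28.61 = 1.448 hr

1.448 hr


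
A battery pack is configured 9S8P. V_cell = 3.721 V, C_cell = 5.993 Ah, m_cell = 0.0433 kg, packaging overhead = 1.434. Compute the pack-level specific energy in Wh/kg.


Step 1: V_pack = 9 * 3.721 = 33.489 V
Step 2: C_pack = 8 * 5.993 = 47.944 Ah
Step 3: E_pack = V_pack * C_pack = 33.489 * 47.944 = 1605.6 Wh
Step 4: m_pack = 9 * 8 * 0.0433 * 1.434 = 4.4706 kg
Step 5: ED = E_pack / m_pack = 1605.6 / 4.4706 = 359.1 Wh/kg

359.1 Wh/kg


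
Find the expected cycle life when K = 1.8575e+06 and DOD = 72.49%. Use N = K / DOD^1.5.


DOD^1.5 = 617.19
N = K / DOD^1.5 = 1.8575e+06 / 617.19 = 3010

3010 cycles


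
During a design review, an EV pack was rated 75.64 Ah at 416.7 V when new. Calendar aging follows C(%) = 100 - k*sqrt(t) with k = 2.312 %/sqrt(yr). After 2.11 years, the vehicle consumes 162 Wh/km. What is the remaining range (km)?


Step 1: capacity retention = 100 - 2.312 * sqrt(2.11) = 100 - 2.312 * 1.4526 = 96.642%
Step 2: C_now = 75.64 * 96.642/100 = 73.1 Ah
Step 3: E_pack = V * C_now = 416.7 * 73.1 = 30461 Wh
Step 4: range = E_pack / consumption = 30461 / 162 = 188.0 km

188.0 km


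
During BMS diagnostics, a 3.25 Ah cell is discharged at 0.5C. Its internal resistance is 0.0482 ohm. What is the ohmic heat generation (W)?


Step 1: I = C_rate * capacity = 0.5 * 3.25 = 1.625 A
Step 2: Q = I^2 * R = 1.625^2 * 0.0482 = 2.6406 * 0.0482 = 0.1273 W

0.1273 W


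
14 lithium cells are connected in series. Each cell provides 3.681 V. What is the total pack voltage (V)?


With 14 cells in series at 3.681 V each, V_pack = 51.534 V

51.534 V


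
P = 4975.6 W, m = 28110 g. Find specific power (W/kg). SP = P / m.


Convert: m = 28110 g = 28.11 kg
Specific power = 4975.6 W / 28.11 kg = 177.0 W/kg

177.0 W/kg


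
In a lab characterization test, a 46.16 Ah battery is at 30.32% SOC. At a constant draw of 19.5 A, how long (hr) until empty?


Step 1: remaining = SOC/100 * C_total = 30.32/100 * 46.16 = 13.996 Ah
Step 2: t = remaining / I = 13.996 / 19.5 = 0.7177 hr

0.7177 hr


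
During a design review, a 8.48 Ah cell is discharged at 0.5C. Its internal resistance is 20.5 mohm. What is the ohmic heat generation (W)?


Convert: R = 20.5 mohm = 0.0205 ohm
Step 1: I = C_rate * capacity = 0.5 * 8.48 = 4.24 A
Step 2: Q = I^2 * R = 4.24^2 * 0.0205 = 17.978 * 0.0205 = 0.3685 W

0.3685 W


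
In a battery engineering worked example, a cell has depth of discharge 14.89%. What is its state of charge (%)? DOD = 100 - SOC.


SOC = 100 - DOD = 100 - 14.89 = 85.11%

85.11%


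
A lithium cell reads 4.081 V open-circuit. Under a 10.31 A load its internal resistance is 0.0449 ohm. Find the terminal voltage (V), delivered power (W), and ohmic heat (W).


Step 1: V_terminal = OCV - I*R = 4.081 - 10.31 * 0.0449 = 3.6181 V
Step 2: P_out = V_terminal * I = 3.6181 * 10.31 = 37.30 W
Step 3: Q = I^2 * R = 10.31^2 * 0.0449 = 4.773 W

V=3.6181 V, P=37.30 W, Q=4.773 W


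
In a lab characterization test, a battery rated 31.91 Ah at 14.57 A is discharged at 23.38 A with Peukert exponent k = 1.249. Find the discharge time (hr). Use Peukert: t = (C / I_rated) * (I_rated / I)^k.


t_rated = C / I_rated = 31.91 / 14.57 = 2.1901 hr
(I_rated/I)^k = (0.62318)^1.249 = 0.55395
t = t_rated * (I_rated/I)^k = 2.1901 * 0.55395 = 1.213 hr

1.213 hr


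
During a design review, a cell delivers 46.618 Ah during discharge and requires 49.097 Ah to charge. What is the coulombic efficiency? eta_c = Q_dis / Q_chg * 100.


eta_c = Q_dis / Q_chg * 100 = 46.618 / 49.097 * 100 = 94.95%

94.95%


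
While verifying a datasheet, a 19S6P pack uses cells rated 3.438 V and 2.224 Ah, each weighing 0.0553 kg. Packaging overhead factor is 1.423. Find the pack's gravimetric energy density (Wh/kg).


Step 1: V_pack = 19 * 3.438 = 65.322 V
Step 2: C_pack = 6 * 2.224 = 13.344 Ah
Step 3: E_pack = V_pack * C_pack = 65.322 * 13.344 = 871.66 Wh
Step 4: m_pack = 19 * 6 * 0.0553 * 1.423 = 8.9709 kg
Step 5: ED = E_pack / m_pack = 871.66 / 8.9709 = 97.17 Wh/kg

97.17 Wh/kg


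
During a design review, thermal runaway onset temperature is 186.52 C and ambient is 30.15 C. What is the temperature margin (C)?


Safety margin = 186.52 C - 30.15 C = 156.37 C

156.37 C


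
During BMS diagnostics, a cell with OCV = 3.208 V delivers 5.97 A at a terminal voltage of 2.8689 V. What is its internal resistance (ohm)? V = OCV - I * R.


R = (OCV - V) / I = (3.208 - 2.8689) / 5.97 = 0.05680 ohm

0.05680 ohm


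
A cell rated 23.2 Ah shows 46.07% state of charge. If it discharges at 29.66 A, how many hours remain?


Step 1: remaining = SOC/100 * C_total = 46.07/100 * 23.2 = 10.688 Ah
Step 2: t = remaining / I = 10.688 / 29.66 = 0.3604 hr

0.3604 hr


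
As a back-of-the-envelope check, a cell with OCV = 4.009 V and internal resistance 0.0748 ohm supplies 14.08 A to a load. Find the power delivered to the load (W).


Step 1: V_terminal = OCV - I*R = 4.009 - 14.08 * 0.0748 = 2.9558 V
Step 2: P_out = V_terminal * I = 2.9558 * 14.08 = 41.62 W

41.62 W


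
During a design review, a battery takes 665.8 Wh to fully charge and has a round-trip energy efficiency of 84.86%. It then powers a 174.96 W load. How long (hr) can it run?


Step 1: E_discharge = eta/100 * E_charge = 84.86/100 * 665.8 = 565 Wh
Step 2: t = E_discharge / P = 565 / 174.96 = 3.229 hr

3.229 hr


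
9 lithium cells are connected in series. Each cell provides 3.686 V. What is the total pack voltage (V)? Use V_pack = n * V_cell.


V_pack = n * V_cell = 9 * 3.686 = 33.174 V

33.174 V


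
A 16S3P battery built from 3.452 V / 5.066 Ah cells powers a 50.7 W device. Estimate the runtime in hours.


Step 1: E_pack = Ns * V_cell * Np * C_cell = 16 * 3.452 * 3 * 5.066 = 839.42 Wh
Step 2: t = E_pack / P = 839.42 / 50.7 = 16.56 hr

16.56 hr


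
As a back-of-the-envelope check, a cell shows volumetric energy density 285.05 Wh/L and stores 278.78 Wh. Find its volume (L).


V = E / ED = 278.78 / 285.05 = 0.9780 L

0.9780 L


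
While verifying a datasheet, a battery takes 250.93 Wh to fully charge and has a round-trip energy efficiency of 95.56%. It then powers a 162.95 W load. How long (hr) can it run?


Step 1: E_discharge = eta/100 * E_charge = 95.56/100 * 250.93 = 239.79 Wh
Step 2: t = E_discharge / P = 239.79 / 162.95 = 1.472 hr

1.472 hr


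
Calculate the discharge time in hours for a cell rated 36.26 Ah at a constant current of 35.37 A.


Runtime = 36.26 Ah / 35.37 A = 1.025 hr

1.025 hr


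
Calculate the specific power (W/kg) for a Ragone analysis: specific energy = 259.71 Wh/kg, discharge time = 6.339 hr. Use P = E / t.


P_specific = E / t = 259.71 / 6.339 = 40.97 W/kg

40.97 W/kg


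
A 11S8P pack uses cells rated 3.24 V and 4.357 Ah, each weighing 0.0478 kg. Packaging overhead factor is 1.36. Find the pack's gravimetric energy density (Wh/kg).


Step 1: V_pack = 11 * 3.24 = 35.64 V
Step 2: C_pack = 8 * 4.357 = 34.856 Ah
Step 3: E_pack = V_pack * C_pack = 35.64 * 34.856 = 1242.3 Wh
Step 4: m_pack = 11 * 8 * 0.0478 * 1.36 = 5.7207 kg
Step 5: ED = E_pack / m_pack = 1242.3 / 5.7207 = 217.2 Wh/kg

217.2 Wh/kg


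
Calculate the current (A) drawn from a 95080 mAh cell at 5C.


Convert: capacity = 95080 mAh = 95.08 Ah
I = C_rate * capacity = 5 * 95.08 = 475.4 A

475.4 A


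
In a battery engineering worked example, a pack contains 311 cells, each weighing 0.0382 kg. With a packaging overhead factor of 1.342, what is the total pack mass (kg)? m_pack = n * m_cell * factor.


m_pack = n * m_cell * overhead = 311 * 0.0382 * 1.342 = 15.94 kg

15.94 kg


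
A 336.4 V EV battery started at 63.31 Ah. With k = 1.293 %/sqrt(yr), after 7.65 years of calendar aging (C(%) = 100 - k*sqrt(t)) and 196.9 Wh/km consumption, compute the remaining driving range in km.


Step 1: capacity retention = 100 - 1.293 * sqrt(7.65) = 100 - 1.293 * 2.7659 = 96.424%
Step 2: C_now = 63.31 * 96.424/100 = 61.046 Ah
Step 3: E_pack = V * C_now = 336.4 * 61.046 = 20536 Wh
Step 4: range = E_pack / consumption = 20536 / 196.9 = 104.3 km

104.3 km


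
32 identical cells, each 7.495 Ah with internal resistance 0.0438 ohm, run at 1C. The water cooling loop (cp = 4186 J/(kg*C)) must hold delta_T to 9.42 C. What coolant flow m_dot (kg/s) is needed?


Step 1: I = 1 * 7.495 = 7.495 A
Step 2: Q_cell = I^2 * R = 7.495^2 * 0.0438 = 2.4605 W
Step 3: Q_total = 32 * 2.4605 = 78.736 W
Step 4: m_dot = Q_total / (cp * dT) = 78.736 / (4186 * 9.42) = 0.001997 kg/s

0.001997 kg/s


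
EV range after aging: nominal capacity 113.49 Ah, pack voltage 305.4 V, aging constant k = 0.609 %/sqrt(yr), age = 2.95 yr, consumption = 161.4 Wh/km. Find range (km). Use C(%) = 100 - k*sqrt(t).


Step 1: capacity retention = 100 - 0.609 * sqrt(2.95) = 100 - 0.609 * 1.7176 = 98.954%
Step 2: C_now = 113.49 * 98.954/100 = 112.3 Ah
Step 3: E_pack = V * C_now = 305.4 * 112.3 = 34296 Wh
Step 4: range = E_pack / consumption = 34296 / 161.4 = 212.5 km

212.5 km


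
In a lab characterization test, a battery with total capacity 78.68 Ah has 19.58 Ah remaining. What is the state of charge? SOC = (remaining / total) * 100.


SOC% = 19.58 / 78.68 * 100 = 24.89%

24.89%


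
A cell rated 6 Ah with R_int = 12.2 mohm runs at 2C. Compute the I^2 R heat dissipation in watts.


Convert: R = 12.2 mohm = 0.0122 ohm
Step 1: I = C_rate * capacity = 2 * 6 = 12 A
Step 2: Q = I^2 * R = 12^2 * 0.0122 = 144 * 0.0122 = 1.757 W

1.757 W


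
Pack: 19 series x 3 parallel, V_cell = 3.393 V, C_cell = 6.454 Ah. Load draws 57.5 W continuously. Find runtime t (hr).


Step 1: E_pack = Ns * V_cell * Np * C_cell = 19 * 3.393 * 3 * 6.454 = 1248.2 Wh
Step 2: t = E_pack / P = 1248.2 / 57.5 = 21.71 hr

21.71 hr


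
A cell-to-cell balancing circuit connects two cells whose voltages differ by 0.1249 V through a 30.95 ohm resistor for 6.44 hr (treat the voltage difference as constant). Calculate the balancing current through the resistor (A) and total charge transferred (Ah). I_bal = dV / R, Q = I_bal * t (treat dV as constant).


First, Ohm's law: I_bal = 0.1249 V / 30.95 ohm = 0.0040355 A
Then Q = I * t = 0.0040355 A * 6.44 hr = 0.02599 Ah

I=0.0040355 A, Q=0.02599 Ah


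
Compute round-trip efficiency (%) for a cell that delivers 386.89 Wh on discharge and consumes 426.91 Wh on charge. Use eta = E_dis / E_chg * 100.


eta_e = E_dis / E_chg * 100 = 386.89 / 426.91 * 100 = 90.63%

90.63%


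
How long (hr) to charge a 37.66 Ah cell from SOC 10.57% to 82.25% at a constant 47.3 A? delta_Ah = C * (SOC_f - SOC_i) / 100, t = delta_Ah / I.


delta_Ah = 37.66 * (82.25 - 10.57) / 100 = 26.995 Ah
t = delta_Ah / I = 26.995 / 47.3 = 0.5707 hr

0.5707 hr


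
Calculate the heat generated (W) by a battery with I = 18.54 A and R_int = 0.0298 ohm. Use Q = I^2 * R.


I^2 = 343.73
Q = 343.73 * 0.0298 = 10.24 W

10.24 W


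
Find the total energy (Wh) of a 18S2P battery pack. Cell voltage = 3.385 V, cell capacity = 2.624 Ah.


V_pack = 18 * 3.385 = 60.93 V
C_pack = 2 * 2.624 = 5.248 Ah
E = V_pack * C_pack = 60.93 * 5.248 = 319.8 Wh

319.8 Wh


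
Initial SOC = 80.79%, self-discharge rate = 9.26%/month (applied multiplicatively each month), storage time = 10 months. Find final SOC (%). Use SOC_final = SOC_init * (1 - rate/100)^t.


decay = (1 - 9.26/100)^10 = 0.37843
SOC_final = 80.79 * 0.37843 = 30.57%

30.57%


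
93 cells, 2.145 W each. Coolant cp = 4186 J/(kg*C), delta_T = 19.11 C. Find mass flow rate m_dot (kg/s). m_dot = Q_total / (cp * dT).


Q_total = 93 * 2.145 = 199.49 W
m_dot = Q_total / (cp * dT) = 199.49 / (4186 * 19.11) = 0.002494 kg/s

0.002494 kg/s


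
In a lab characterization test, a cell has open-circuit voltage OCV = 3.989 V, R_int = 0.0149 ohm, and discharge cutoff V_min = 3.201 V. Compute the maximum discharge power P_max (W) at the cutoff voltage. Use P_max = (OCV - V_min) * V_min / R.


dV = OCV - V_min = 0.788 V (so I_max = dV / R)
P_max = dV * V_min / R = 0.788 * 3.201 / 0.0149 = 169.3 W

169.3 W


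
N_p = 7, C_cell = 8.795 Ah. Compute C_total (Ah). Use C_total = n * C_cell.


C_total = 7 * 8.795 = 61.565 Ah

61.565 Ah


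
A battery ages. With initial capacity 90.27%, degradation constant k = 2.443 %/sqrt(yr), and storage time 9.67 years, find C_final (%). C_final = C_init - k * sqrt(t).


Step 1: sqrt(9.67 yr) = 3.1097
Step 2: drop = 2.443 * 3.1097 = 7.597
Step 3: C_final = 90.27 - 7.597 = 82.67%

82.67%


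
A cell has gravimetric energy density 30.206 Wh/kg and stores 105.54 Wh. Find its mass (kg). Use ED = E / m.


m = E / ED = 105.54 / 30.206 = 3.494 kg

3.494 kg


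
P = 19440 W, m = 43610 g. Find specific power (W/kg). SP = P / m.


Convert: m = 43610 g = 43.61 kg
Specific power = 19440 W / 43.61 kg = 445.8 W/kg

445.8 W/kg


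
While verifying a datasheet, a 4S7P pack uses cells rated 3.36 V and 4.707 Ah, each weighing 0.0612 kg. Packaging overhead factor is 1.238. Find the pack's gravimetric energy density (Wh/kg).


Step 1: V_pack = 4 * 3.36 = 13.44 V
Step 2: C_pack = 7 * 4.707 = 32.949 Ah
Step 3: E_pack = V_pack * C_pack = 13.44 * 32.949 = 442.83 Wh
Step 4: m_pack = 4 * 7 * 0.0612 * 1.238 = 2.1214 kg
Step 5: ED = E_pack / m_pack = 442.83 / 2.1214 = 208.7 Wh/kg

208.7 Wh/kg


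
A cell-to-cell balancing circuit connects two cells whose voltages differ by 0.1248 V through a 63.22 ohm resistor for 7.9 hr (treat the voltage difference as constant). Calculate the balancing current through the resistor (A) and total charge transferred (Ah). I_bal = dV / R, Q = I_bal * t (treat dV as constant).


I_bal = dV / R = 0.1248 / 63.22 = 0.0019741 A
Q = I_bal * t = 0.0019741 * 7.9 = 0.01560 Ah

I=0.0019741 A, Q=0.01560 Ah


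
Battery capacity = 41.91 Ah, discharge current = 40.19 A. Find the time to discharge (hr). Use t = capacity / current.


t = capacity / current = 41.91 / 40.19 = 1.043 hr

1.043 hr


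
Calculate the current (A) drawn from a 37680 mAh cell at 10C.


Convert: capacity = 37680 mAh = 37.68 Ah
I = C_rate * capacity = 10 * 37.68 = 376.8 A

376.8 A


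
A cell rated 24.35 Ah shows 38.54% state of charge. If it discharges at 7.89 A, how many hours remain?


Step 1: remaining = SOC/100 * C_total = 38.54/100 * 24.35 = 9.3845 Ah
Step 2: t = remaining / I = 9.3845 / 7.89 = 1.189 hr

1.189 hr


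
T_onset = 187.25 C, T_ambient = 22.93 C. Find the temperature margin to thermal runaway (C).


margin = T_onset - T_ambient = 187.25 - 22.93 = 164.32 C

164.32 C


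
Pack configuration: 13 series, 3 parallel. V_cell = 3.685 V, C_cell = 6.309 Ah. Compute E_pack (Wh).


E = Ns * Vcell * Np * Ccell = 13 * 3.685 * 3 * 6.309 = 906.7 Wh

906.7 Wh


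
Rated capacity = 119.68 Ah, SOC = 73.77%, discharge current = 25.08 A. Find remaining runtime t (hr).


Step 1: remaining = SOC/100 * C_total = 73.77/100 * 119.68 = 88.288 Ah
Step 2: t = remaining / I = 88.288 / 25.08 = 3.520 hr

3.520 hr


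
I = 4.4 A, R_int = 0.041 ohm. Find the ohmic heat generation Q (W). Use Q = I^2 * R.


I^2 = 19.36
Q = 19.36 * 0.041 = 0.7938 W

0.7938 W


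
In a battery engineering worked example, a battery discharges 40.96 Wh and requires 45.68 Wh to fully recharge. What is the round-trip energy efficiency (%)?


eta_e = E_dis / E_chg * 100 = 40.96 / 45.68 * 100 = 89.67%

89.67%


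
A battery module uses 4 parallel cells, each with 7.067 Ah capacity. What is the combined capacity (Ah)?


Parallel capacities add: 4 * 7.067 Ah = 28.268 Ah

28.268 Ah


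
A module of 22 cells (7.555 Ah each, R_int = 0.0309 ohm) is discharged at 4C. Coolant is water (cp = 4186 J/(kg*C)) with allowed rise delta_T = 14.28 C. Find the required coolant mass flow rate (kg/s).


Step 1: I = 4 * 7.555 = 30.22 A
Step 2: Q_cell = I^2 * R = 30.22^2 * 0.0309 = 28.219 W
Step 3: Q_total = 22 * 28.219 = 620.82 W
Step 4: m_dot = Q_total / (cp * dT) = 620.82 / (4186 * 14.28) = 0.01039 kg/s

0.01039 kg/s


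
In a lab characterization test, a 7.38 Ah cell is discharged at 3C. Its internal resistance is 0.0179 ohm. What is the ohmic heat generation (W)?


Step 1: I = C_rate * capacity = 3 * 7.38 = 22.14 A
Step 2: Q = I^2 * R = 22.14^2 * 0.0179 = 490.18 * 0.0179 = 8.774 W

8.774 W


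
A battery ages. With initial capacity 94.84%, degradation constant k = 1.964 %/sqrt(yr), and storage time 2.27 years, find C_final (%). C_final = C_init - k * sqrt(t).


sqrt(t) = sqrt(2.27) = 1.5067
C_final = 94.84 - 1.964 * 1.5067 = 91.88%

91.88%


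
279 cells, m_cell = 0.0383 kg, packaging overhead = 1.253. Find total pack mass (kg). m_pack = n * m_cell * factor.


Cell mass sum = 279 * 0.0383 = 10.686 kg
With overhead 1.253: m_pack = 10.686 * 1.253 = 13.39 kg

13.39 kg


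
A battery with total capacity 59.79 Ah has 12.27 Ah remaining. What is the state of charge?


SOC = (remaining / total) * 100 = (12.27 / 59.79) * 100 = 20.52%

20.52%


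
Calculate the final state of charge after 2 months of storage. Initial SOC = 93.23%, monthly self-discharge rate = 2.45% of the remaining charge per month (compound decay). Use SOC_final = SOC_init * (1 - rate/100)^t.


Monthly retention factor = 1 - 2.45/100 = 0.9755
Over 2 months: factor^2 = 0.9516
SOC_final = 93.23 * 0.9516 = 88.72%

88.72%


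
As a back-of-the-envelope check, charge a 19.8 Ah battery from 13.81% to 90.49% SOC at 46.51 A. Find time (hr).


delta_Ah = 19.8 * (90.49 - 13.81) / 100 = 15.183 Ah
t = delta_Ah / I = 15.183 / 46.51 = 0.3264 hr

0.3264 hr


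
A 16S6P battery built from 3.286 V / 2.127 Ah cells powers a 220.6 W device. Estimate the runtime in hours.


Step 1: E_pack = Ns * V_cell * Np * C_cell = 16 * 3.286 * 6 * 2.127 = 670.97 Wh
Step 2: t = E_pack / P = 670.97 / 220.6 = 3.042 hr

3.042 hr


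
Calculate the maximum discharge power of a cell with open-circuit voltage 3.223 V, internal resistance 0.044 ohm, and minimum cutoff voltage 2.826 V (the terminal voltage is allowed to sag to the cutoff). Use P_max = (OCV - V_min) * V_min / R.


dV = OCV - V_min = 0.397 V (so I_max = dV / R)
P_max = dV * V_min / R = 0.397 * 2.826 / 0.044 = 25.50 W

25.50 W


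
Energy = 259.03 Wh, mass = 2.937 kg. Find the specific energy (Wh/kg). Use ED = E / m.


Specific energy = 259.03 Wh / 2.937 kg = 88.20 Wh/kg

88.20 Wh/kg


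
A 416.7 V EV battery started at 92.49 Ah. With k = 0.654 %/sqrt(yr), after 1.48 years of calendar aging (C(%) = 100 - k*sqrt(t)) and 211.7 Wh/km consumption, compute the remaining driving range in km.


Step 1: capacity retention = 100 - 0.654 * sqrt(1.48) = 100 - 0.654 * 1.2166 = 99.204%
Step 2: C_now = 92.49 * 99.204/100 = 91.754 Ah
Step 3: E_pack = V * C_now = 416.7 * 91.754 = 38234 Wh
Step 4: range = E_pack / consumption = 38234 / 211.7 = 180.6 km

180.6 km


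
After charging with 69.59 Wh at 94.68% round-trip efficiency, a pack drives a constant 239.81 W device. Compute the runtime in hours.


Step 1: E_discharge = eta/100 * E_charge = 94.68/100 * 69.59 = 65.888 Wh
Step 2: t = E_discharge / P = 65.888 / 239.81 = 0.2748 hr

0.2748 hr


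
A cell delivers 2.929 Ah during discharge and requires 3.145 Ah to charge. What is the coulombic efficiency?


eta_c = Q_dis / Q_chg * 100 = 2.929 / 3.145 * 100 = 93.13%

93.13%


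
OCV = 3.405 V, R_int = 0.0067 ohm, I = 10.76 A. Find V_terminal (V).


IR drop = 10.76 * 0.0067 = 0.072092 V
V = 3.405 - 0.072092 = 3.333 V

3.333 V


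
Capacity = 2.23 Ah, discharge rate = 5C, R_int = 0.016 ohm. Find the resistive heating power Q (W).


Step 1: I = C_rate * capacity = 5 * 2.23 = 11.15 A
Step 2: Q = I^2 * R = 11.15^2 * 0.016 = 124.32 * 0.016 = 1.989 W

1.989 W


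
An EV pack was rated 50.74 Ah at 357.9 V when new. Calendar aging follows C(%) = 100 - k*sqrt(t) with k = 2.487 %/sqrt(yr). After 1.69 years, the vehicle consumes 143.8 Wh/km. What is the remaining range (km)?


Step 1: capacity retention = 100 - 2.487 * sqrt(1.69) = 100 - 2.487 * 1.3 = 96.767%
Step 2: C_now = 50.74 * 96.767/100 = 49.1 Ah
Step 3: E_pack = V * C_now = 357.9 * 49.1 = 17573 Wh
Step 4: range = E_pack / consumption = 17573 / 143.8 = 122.2 km

122.2 km


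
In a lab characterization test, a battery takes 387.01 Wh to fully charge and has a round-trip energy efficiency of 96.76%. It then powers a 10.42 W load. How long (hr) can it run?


Step 1: E_discharge = eta/100 * E_charge = 96.76/100 * 387.01 = 374.47 Wh
Step 2: t = E_discharge / P = 374.47 / 10.42 = 35.94 hr

35.94 hr


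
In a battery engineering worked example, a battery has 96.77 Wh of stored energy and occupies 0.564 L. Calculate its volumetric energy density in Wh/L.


Volumetric ED = 96.77 Wh / 0.564 L = 171.6 Wh/L

171.6 Wh/L


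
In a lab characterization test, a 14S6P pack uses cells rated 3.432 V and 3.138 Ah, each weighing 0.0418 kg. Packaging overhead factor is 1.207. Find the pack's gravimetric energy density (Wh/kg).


Step 1: V_pack = 14 * 3.432 = 48.048 V
Step 2: C_pack = 6 * 3.138 = 18.828 Ah
Step 3: E_pack = V_pack * C_pack = 48.048 * 18.828 = 904.65 Wh
Step 4: m_pack = 14 * 6 * 0.0418 * 1.207 = 4.238 kg
Step 5: ED = E_pack / m_pack = 904.65 / 4.238 = 213.5 Wh/kg

213.5 Wh/kg


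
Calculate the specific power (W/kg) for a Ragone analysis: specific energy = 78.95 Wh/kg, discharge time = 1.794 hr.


Specific power = 78.95 Wh/kg / 1.794 hr = 44.01 W/kg

44.01 W/kg


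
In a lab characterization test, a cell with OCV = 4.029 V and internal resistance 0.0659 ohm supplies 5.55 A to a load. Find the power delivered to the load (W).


Step 1: V_terminal = OCV - I*R = 4.029 - 5.55 * 0.0659 = 3.6633 V
Step 2: P_out = V_terminal * I = 3.6633 * 5.55 = 20.33 W

20.33 W


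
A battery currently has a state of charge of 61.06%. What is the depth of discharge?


Complement of SOC: DOD = 100% - 61.06% = 38.94%

38.94%


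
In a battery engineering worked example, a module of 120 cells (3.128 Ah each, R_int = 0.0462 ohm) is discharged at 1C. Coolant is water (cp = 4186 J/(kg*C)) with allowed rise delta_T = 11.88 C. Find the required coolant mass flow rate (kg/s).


Step 1: I = 1 * 3.128 = 3.128 A
Step 2: Q_cell = I^2 * R = 3.128^2 * 0.0462 = 0.45204 W
Step 3: Q_total = 120 * 0.45204 = 54.245 W
Step 4: m_dot = Q_total / (cp * dT) = 54.245 / (4186 * 11.88) = 0.001091 kg/s

0.001091 kg/s


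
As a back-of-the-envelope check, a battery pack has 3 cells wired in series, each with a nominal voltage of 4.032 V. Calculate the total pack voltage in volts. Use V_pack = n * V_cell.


V_pack = n * V_cell = 3 * 4.032 = 12.096 V

12.096 V


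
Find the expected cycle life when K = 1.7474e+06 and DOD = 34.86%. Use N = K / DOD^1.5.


Step 1: DOD^1.5 = 34.86^1.5 = 205.82
Step 2: N = 1.7474e+06 / 205.82 = 8490 cycles

8490 cycles


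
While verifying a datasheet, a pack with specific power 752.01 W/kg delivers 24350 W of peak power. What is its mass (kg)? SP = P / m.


m = P / SP = 24350 / 752.01 = 32.38 kg

32.38 kg


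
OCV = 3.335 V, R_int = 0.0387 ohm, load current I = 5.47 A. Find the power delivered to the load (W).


Step 1: V_terminal = OCV - I*R = 3.335 - 5.47 * 0.0387 = 3.1233 V
Step 2: P_out = V_terminal * I = 3.1233 * 5.47 = 17.08 W

17.08 W


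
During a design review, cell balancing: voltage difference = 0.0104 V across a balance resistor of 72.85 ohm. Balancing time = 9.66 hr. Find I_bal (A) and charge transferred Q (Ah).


I_bal = dV / R = 0.0104 / 72.85 = 1.4276e-04 A
Q = I_bal * t = 1.4276e-04 * 9.66 = 0.001379 Ah

I=1.4276e-04 A, Q=0.001379 Ah


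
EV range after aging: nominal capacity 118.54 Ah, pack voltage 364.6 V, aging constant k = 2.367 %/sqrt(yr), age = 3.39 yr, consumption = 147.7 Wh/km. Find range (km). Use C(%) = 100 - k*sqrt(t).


Step 1: capacity retention = 100 - 2.367 * sqrt(3.39) = 100 - 2.367 * 1.8412 = 95.642%
Step 2: C_now = 118.54 * 95.642/100 = 113.37 Ah
Step 3: E_pack = V * C_now = 364.6 * 113.37 = 41335 Wh
Step 4: range = E_pack / consumption = 41335 / 147.7 = 279.9 km

279.9 km


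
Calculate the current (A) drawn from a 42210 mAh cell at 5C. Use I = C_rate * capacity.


Convert: capacity = 42210 mAh = 42.21 Ah
I = C_rate * capacity = 5 * 42.21 = 211.05 A

211.05 A


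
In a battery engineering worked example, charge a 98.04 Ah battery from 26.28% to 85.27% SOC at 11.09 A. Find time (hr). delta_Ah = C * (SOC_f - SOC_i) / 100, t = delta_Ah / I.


Step 1: dSOC = 85.27% - 26.28% = 58.99%
Step 2: delta_Ah = 98.04 * 58.99 / 100 = 57.834 Ah
Step 3: t = 57.834 / 11.09 = 5.215 hr

5.215 hr


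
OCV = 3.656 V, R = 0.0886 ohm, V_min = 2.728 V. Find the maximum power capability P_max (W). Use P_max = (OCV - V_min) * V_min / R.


dV = OCV - V_min = 0.928 V (so I_max = dV / R)
P_max = dV * V_min / R = 0.928 * 2.728 / 0.0886 = 28.57 W

28.57 W


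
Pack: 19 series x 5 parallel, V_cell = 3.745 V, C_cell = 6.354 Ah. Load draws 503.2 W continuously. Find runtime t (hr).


Step 1: E_pack = Ns * V_cell * Np * C_cell = 19 * 3.745 * 5 * 6.354 = 2260.6 Wh
Step 2: t = E_pack / P = 2260.6 / 503.2 = 4.492 hr

4.492 hr


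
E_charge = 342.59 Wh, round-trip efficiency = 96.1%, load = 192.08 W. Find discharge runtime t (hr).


Step 1: E_discharge = eta/100 * E_charge = 96.1/100 * 342.59 = 329.23 Wh
Step 2: t = E_discharge / P = 329.23 / 192.08 = 1.714 hr

1.714 hr


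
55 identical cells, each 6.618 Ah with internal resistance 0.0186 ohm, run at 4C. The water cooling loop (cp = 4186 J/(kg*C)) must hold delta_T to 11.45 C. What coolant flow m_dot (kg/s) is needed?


Step 1: I = 4 * 6.618 = 26.472 A
Step 2: Q_cell = I^2 * R = 26.472^2 * 0.0186 = 13.034 W
Step 3: Q_total = 55 * 13.034 = 716.87 W
Step 4: m_dot = Q_total / (cp * dT) = 716.87 / (4186 * 11.45) = 0.01496 kg/s

0.01496 kg/s


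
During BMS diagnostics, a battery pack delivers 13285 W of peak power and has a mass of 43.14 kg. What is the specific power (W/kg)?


SP = P / m = 13285 / 43.14 = 308.0 W/kg

308.0 W/kg


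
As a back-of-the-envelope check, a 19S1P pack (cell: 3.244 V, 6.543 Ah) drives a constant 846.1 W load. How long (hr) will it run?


Step 1: E_pack = Ns * V_cell * Np * C_cell = 19 * 3.244 * 1 * 6.543 = 403.28 Wh
Step 2: t = E_pack / P = 403.28 / 846.1 = 0.4766 hr

0.4766 hr


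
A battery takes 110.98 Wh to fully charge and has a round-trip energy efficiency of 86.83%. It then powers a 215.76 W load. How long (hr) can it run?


Step 1: E_discharge = eta/100 * E_charge = 86.83/100 * 110.98 = 96.364 Wh
Step 2: t = E_discharge / P = 96.364 / 215.76 = 0.4466 hr

0.4466 hr


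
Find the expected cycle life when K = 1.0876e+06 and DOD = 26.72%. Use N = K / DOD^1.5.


DOD^1.5 = 138.12
N = K / DOD^1.5 = 1.0876e+06 / 138.12 = 7874

7874 cycles


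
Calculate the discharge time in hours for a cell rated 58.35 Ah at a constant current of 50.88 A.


t = capacity / current = 58.35 / 50.88 = 1.147 hr

1.147 hr


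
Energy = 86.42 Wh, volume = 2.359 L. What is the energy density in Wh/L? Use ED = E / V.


ED = E / V = 86.42 / 2.359 = 36.63 Wh/L

36.63 Wh/L


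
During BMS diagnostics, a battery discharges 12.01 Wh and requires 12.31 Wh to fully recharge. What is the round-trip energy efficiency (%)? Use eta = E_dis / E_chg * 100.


Round-trip efficiency = 12.01/12.31 * 100% = 97.56%

97.56%


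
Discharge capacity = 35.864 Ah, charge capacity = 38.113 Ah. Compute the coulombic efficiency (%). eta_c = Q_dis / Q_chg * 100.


eta_c = Q_dis / Q_chg * 100 = 35.864 / 38.113 * 100 = 94.10%

94.10%


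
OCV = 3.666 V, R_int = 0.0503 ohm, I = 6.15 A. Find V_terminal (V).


V = OCV - I*R = 3.666 - 6.15 * 0.0503 = 3.357 V

3.357 V


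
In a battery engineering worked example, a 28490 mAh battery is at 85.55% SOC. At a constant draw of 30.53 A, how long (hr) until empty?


Convert: C_total = 28490 mAh = 28.49 Ah
Step 1: remaining = SOC/100 * C_total = 85.55/100 * 28.49 = 24.373 Ah
Step 2: t = remaining / I = 24.373 / 30.53 = 0.7983 hr

0.7983 hr


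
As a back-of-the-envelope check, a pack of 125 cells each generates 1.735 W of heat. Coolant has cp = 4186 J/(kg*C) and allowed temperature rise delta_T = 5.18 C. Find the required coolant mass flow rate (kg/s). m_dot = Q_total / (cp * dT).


Step 1: Total heat Q = 125 * 1.735 W = 216.88 W
Step 2: denom = cp * dT = 4186 * 5.18 = 21683
Step 3: m_dot = 216.88 / 21683 = 0.01000 kg/s

0.01000 kg/s


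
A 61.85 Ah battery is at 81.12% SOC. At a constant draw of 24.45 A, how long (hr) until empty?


Step 1: remaining = SOC/100 * C_total = 81.12/100 * 61.85 = 50.173 Ah
Step 2: t = remaining / I = 50.173 / 24.45 = 2.052 hr

2.052 hr


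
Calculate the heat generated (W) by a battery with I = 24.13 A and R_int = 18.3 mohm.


Convert: R = 18.3 mohm = 0.0183 ohm
Q = I^2 * R = 24.13^2 * 0.0183 = 10.66 W

10.66 W


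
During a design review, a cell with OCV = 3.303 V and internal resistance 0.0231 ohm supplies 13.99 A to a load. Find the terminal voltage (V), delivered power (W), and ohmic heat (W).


Step 1: V_terminal = OCV - I*R = 3.303 - 13.99 * 0.0231 = 2.9798 V
Step 2: P_out = V_terminal * I = 2.9798 * 13.99 = 41.69 W
Step 3: Q = I^2 * R = 13.99^2 * 0.0231 = 4.521 W

V=2.9798 V, P=41.69 W, Q=4.521 W


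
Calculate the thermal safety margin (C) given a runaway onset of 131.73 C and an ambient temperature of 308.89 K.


Convert: T_ambient = 308.89 K = 35.74 C
margin = 131.73 - 35.74 = 95.99 C

95.99 C
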